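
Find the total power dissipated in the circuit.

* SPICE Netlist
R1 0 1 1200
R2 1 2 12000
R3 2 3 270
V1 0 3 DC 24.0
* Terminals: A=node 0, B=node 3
Nodal analysis, taking node 3 as the 0 V reference.
Source V1 fixes V_0 = 24 V.
KCL at each unknown node (sum of currents leaving = 0; resistances in Ω):
  Node 1: (V_1 - 24)/1200 + (V_1 - V_2)/12000 = 0
  Node 2: (V_2 - V_1)/12000 + (V_2 - 0)/270 = 0
Collecting terms (coefficients in siemens):
  0.0009167·V_1 - 0.00008333·V_2 = 0.02
  0.003787·V_2 - 0.00008333·V_1 = 0
Determinant D = (0.0009167)(0.003787) - (-0.00008333)(-0.00008333) = 0.000003465
V_1 = [(0.02)(0.003787) - (-0.00008333)(0)]/D = 21.86 V
V_2 = [(0.0009167)(0) - (0.02)(-0.00008333)]/D = 0.4811 V
Power in each resistor, P = (ΔV)²/R:
  P_R1 = (24 - 21.86)²/1200 = 0.00381 W
  P_R2 = (21.86 - 0.4811)²/12000 = 0.0381 W
  P_R3 = (0.4811 - 0)²/270 = 0.0008571 W
P_total = P_R1 + P_R2 + P_R3 = 0.04276 W

Final answer: 0.04276 W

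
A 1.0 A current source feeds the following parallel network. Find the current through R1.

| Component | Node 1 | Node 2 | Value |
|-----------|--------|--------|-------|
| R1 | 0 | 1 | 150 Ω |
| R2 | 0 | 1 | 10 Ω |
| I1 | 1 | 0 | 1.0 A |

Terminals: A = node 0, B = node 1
All resistors sit directly between nodes 0 and 1, so they are in parallel and share one voltage V; the full source current 1 A splits among them.
1/R_par = 1/150 + 1/10 = 0.1067 S  =>  R_par = 9.375 Ω
V = I × R_par = 1 × 9.375 = 9.375 V
I_R1 = V/R1 = 9.375/150 = 0.0625 A

Final answer: 0.0625 A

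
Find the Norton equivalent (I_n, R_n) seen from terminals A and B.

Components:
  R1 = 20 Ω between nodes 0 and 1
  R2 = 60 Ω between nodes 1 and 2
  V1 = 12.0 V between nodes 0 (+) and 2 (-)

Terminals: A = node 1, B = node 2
Find the Thévenin equivalent first; then I_n = V_th/R_th and R_n = R_th.
Step 1 — V_th is the open-circuit voltage V_A - V_B (nothing connected across the terminals).
Nodal analysis, taking node 2 as the 0 V reference.
Source V1 fixes V_0 = 12 V.
KCL at each unknown node (sum of currents leaving = 0; resistances in Ω):
  Node 1: (V_1 - 12)/20 + (V_1 - 0)/60 = 0
Collecting terms: 0.06667 × V_1 = 0.6  =>  V_1 = 9 V
V_th = V_1 - V_2 = 9 - 0 = 9 V
Step 2 — R_th: zero the source — replace V1 by a short circuit (node 2 merges into node 0) — and find the resistance seen between A (node 1) and B (node 0).
Reduce the network between node 1 (A) and node 0 (B) by series/parallel combination:
  Rp1 = R1 ‖ R2 (parallel, both between nodes 0 and 1) = 1/(1/20 + 1/60) = 15 Ω
R_th = 15 Ω
I_n = V_th/R_th = 9/15 = 0.6 A, and R_n = R_th = 15 Ω

Final answer: I_n = 0.6 A, R_n = 15 Ω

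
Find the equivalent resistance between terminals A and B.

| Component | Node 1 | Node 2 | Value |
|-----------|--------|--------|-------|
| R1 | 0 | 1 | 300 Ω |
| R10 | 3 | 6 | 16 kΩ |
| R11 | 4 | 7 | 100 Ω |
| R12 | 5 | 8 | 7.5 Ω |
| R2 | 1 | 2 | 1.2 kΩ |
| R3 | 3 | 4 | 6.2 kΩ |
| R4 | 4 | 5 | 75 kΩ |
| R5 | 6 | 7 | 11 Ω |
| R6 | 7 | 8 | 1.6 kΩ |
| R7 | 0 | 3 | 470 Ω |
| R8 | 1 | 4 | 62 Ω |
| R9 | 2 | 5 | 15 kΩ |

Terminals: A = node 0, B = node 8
The network is not a plain series/parallel combination. Inject a 1 A test current into terminal A (node 0) and return it from terminal B (node 8); then R_eq = V_A / (1 A).
Nodal analysis, taking node 8 as the 0 V reference.
Current source I_test pushes 1 A into node 0 and draws it out of node 8.
KCL at each unknown node (sum of currents leaving = 0; resistances in Ω):
  Node 0: (V_0 - V_1)/300 + (V_0 - V_3)/470 - 1 = 0
  Node 1: (V_1 - V_0)/300 + (V_1 - V_2)/1200 + (V_1 - V_4)/62 = 0
  Node 2: (V_2 - V_1)/1200 + (V_2 - V_5)/15000 = 0
  Node 3: (V_3 - V_0)/470 + (V_3 - V_4)/6200 + (V_3 - V_6)/16000 = 0
  Node 4: (V_4 - V_1)/62 + (V_4 - V_3)/6200 + (V_4 - V_5)/75000 + (V_4 - V_7)/100 = 0
  Node 5: (V_5 - V_2)/15000 + (V_5 - V_4)/75000 + (V_5 - 0)/7.5 = 0
  Node 6: (V_6 - V_3)/16000 + (V_6 - V_7)/11 = 0
  Node 7: (V_7 - V_4)/100 + (V_7 - V_6)/11 + (V_7 - 0)/1600 = 0
Collecting terms (coefficients in siemens):
  0.005461·V_0 - 0.003333·V_1 - 0.002128·V_3 = 1
  0.0203·V_1 - 0.003333·V_0 - 0.0008333·V_2 - 0.01613·V_4 = 0
  0.0009·V_2 - 0.0008333·V_1 - 0.00006667·V_5 = 0
  0.002351·V_3 - 0.002128·V_0 - 0.0001613·V_4 - 0.0000625·V_6 = 0
  0.0263·V_4 - 0.01613·V_1 - 0.0001613·V_3 - 0.00001333·V_5 - 0.01·V_7 = 0
  0.1334·V_5 - 0.00006667·V_2 - 0.00001333·V_4 = 0
  0.09097·V_6 - 0.0000625·V_3 - 0.09091·V_7 = 0
  0.1015·V_7 - 0.01·V_4 - 0.09091·V_6 = 0
Solving these 8 simultaneous equations (Gaussian elimination) gives:
  V_0 = 1831 V, V_1 = 1552 V, V_2 = 1437 V, V_3 = 1797 V
  V_4 = 1501 V, V_5 = 0.8683 V, V_6 = 1415 V, V_7 = 1415 V
R_eq = V_0 / 1 A = 1831 Ω = 1.831 kΩ

Final answer: 1.831 kΩ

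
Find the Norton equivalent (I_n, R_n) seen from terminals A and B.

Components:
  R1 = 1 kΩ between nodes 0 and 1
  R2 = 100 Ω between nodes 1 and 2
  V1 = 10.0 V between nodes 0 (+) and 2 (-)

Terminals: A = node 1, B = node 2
Find the Thévenin equivalent first; then I_n = V_th/R_th and R_n = R_th.
Step 1 — V_th is the open-circuit voltage V_A - V_B (nothing connected across the terminals).
Nodal analysis, taking node 2 as the 0 V reference.
Source V1 fixes V_0 = 10 V.
KCL at each unknown node (sum of currents leaving = 0; resistances in Ω):
  Node 1: (V_1 - 10)/1000 + (V_1 - 0)/100 = 0
Collecting terms: 0.011 × V_1 = 0.01  =>  V_1 = 0.9091 V
V_th = V_1 - V_2 = 0.9091 - 0 = 0.9091 V
Step 2 — R_th: zero the source — replace V1 by a short circuit (node 2 merges into node 0) — and find the resistance seen between A (node 1) and B (node 0).
Reduce the network between node 1 (A) and node 0 (B) by series/parallel combination:
  Rp1 = R1 ‖ R2 (parallel, both between nodes 0 and 1) = 1/(1/1000 + 1/100) = 90.91 Ω
R_th = 90.91 Ω
I_n = V_th/R_th = 0.9091/90.91 = 0.01 A, and R_n = R_th = 90.91 Ω

Final answer: I_n = 0.01 A, R_n = 90.91 Ω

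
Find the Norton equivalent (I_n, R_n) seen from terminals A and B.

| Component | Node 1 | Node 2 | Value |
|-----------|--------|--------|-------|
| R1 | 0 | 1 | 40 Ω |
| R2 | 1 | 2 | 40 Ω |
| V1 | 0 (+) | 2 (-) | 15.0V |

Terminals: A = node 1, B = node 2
Find the Thévenin equivalent first; then I_n = V_th/R_th and R_n = R_th.
Step 1 — V_th is the open-circuit voltage V_A - V_B (nothing connected across the terminals).
Nodal analysis, taking node 2 as the 0 V reference.
Source V1 fixes V_0 = 15 V.
KCL at each unknown node (sum of currents leaving = 0; resistances in Ω):
  Node 1: (V_1 - 15)/40 + (V_1 - 0)/40 = 0
Collecting terms: 0.05 × V_1 = 0.375  =>  V_1 = 7.5 V
V_th = V_1 - V_2 = 7.5 - 0 = 7.5 V
Step 2 — R_th: zero the source — replace V1 by a short circuit (node 2 merges into node 0) — and find the resistance seen between A (node 1) and B (node 0).
Reduce the network between node 1 (A) and node 0 (B) by series/parallel combination:
  Rp1 = R1 ‖ R2 (parallel, both between nodes 0 and 1) = 1/(1/40 + 1/40) = 20 Ω
R_th = 20 Ω
I_n = V_th/R_th = 7.5/20 = 0.375 A, and R_n = R_th = 20 Ω

Final answer: I_n = 0.375 A, R_n = 20 Ω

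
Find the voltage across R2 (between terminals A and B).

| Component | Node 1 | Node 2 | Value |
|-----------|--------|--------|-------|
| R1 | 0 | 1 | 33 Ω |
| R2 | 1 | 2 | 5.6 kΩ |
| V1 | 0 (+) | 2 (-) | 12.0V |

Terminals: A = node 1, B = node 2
R1 and R2 are in series across V1 (node 0 → node 1 → node 2), and the output A–B is taken across R2, so this is a voltage divider.
Series current: I = V1/(R1 + R2) = 12/(33 + 5600) = 12/5633 = 0.00213 A
V_R2 = I × R2 = V1 × R2/(R1 + R2) = 12 × 5600/5633 = 11.93 V

Final answer: 11.93 V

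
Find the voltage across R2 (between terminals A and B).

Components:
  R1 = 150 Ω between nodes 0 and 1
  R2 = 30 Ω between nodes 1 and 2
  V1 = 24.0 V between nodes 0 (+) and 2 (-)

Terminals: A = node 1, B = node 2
R1 and R2 are in series across V1 (node 0 → node 1 → node 2), and the output A–B is taken across R2, so this is a voltage divider.
Series current: I = V1/(R1 + R2) = 24/(150 + 30) = 24/180 = 0.1333 A
V_R2 = I × R2 = V1 × R2/(R1 + R2) = 24 × 30/180 = 4 V

Final answer: 4 V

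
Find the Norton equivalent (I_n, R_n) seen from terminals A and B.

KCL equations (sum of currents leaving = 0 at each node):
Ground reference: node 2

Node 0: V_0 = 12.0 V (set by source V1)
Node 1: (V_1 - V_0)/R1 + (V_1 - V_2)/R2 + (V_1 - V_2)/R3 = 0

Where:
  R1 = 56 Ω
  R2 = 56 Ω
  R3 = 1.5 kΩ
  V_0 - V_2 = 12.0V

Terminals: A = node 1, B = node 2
Find the Thévenin equivalent first; then I_n = V_th/R_th and R_n = R_th.
Step 1 — V_th is the open-circuit voltage V_A - V_B (nothing connected across the terminals).
Nodal analysis, taking node 2 as the 0 V reference.
Source V1 fixes V_0 = 12 V.
KCL at each unknown node (sum of currents leaving = 0; resistances in Ω):
  Node 1: (V_1 - 12)/56 + (V_1 - 0)/56 + (V_1 - 0)/1500 = 0
Collecting terms: 0.03638 × V_1 = 0.2143  =>  V_1 = 5.89 V
V_th = V_1 - V_2 = 5.89 - 0 = 5.89 V
Step 2 — R_th: zero the source — replace V1 by a short circuit (node 2 merges into node 0) — and find the resistance seen between A (node 1) and B (node 0).
Reduce the network between node 1 (A) and node 0 (B) by series/parallel combination:
  Rp1 = R1 ‖ R2 ‖ R3 (parallel, all between nodes 0 and 1) = 1/(1/56 + 1/56 + 1/1500) = 27.49 Ω
R_th = 27.49 Ω
I_n = V_th/R_th = 5.89/27.49 = 0.2143 A, and R_n = R_th = 27.49 Ω

Final answer: I_n = 0.2143 A, R_n = 27.49 Ω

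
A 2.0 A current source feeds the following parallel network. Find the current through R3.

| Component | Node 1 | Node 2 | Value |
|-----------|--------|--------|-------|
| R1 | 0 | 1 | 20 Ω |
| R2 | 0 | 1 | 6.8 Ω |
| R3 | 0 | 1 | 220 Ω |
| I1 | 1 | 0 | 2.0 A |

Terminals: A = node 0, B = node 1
All resistors sit directly between nodes 0 and 1, so they are in parallel and share one voltage V; the full source current 2 A splits among them.
1/R_par = 1/20 + 1/6.8 + 1/220 = 0.2016 S  =>  R_par = 4.96 Ω
V = I × R_par = 2 × 4.96 = 9.92 V
I_R3 = V/R3 = 9.92/220 = 0.04509 A

Final answer: 0.04509 A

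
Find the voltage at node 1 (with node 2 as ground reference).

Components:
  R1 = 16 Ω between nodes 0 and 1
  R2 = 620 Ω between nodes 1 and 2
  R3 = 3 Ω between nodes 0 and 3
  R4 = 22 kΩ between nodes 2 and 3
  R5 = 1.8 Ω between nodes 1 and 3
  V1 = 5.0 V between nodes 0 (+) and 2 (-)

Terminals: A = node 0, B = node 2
Nodal analysis, taking node 2 as the 0 V reference.
Source V1 fixes V_0 = 5 V.
KCL at each unknown node (sum of currents leaving = 0; resistances in Ω):
  Node 1: (V_1 - 5)/16 + (V_1 - 0)/620 + (V_1 - V_3)/1.8 = 0
  Node 3: (V_3 - 5)/3 + (V_3 - 0)/22000 + (V_3 - V_1)/1.8 = 0
Collecting terms (coefficients in siemens):
  0.6197·V_1 - 0.5556·V_3 = 0.3125
  0.8889·V_3 - 0.5556·V_1 = 1.667
Determinant D = (0.6197)(0.8889) - (-0.5556)(-0.5556) = 0.2422
V_1 = [(0.3125)(0.8889) - (-0.5556)(1.667)]/D = 4.97 V
V_3 = [(0.6197)(1.667) - (0.3125)(-0.5556)]/D = 4.981 V
The requested potential is V_1 = 4.97 V.

Final answer: V_1 = 4.97 V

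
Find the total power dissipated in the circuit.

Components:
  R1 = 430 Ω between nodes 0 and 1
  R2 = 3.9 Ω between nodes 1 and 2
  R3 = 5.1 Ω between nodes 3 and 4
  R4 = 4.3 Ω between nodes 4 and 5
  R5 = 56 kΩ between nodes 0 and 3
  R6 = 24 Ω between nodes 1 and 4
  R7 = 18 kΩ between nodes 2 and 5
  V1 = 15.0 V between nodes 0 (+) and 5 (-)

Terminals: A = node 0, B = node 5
Nodal analysis, taking node 5 as the 0 V reference.
Source V1 fixes V_0 = 15 V.
KCL at each unknown node (sum of currents leaving = 0; resistances in Ω):
  Node 1: (V_1 - 15)/430 + (V_1 - V_2)/3.9 + (V_1 - V_4)/24 = 0
  Node 2: (V_2 - V_1)/3.9 + (V_2 - 0)/18000 = 0
  Node 3: (V_3 - V_4)/5.1 + (V_3 - 15)/56000 = 0
  Node 4: (V_4 - V_3)/5.1 + (V_4 - 0)/4.3 + (V_4 - V_1)/24 = 0
Collecting terms (coefficients in siemens):
  0.3004·V_1 - 0.2564·V_2 - 0.04167·V_4 = 0.03488
  0.2565·V_2 - 0.2564·V_1 = 0
  0.1961·V_3 - 0.1961·V_4 = 0.0002679
  0.4703·V_4 - 0.04167·V_1 - 0.1961·V_3 = 0
Solving these 4 simultaneous equations (Gaussian elimination) gives:
  V_1 = 0.926 V, V_2 = 0.9258 V, V_3 = 0.143 V, V_4 = 0.1417 V
Power in each resistor, P = (ΔV)²/R:
  P_R1 = (15 - 0.926)²/430 = 0.4606 W
  P_R2 = (0.926 - 0.9258)²/3.9 = 0.00000001032 W
  P_R3 = (0.143 - 0.1417)²/5.1 = 0.000000359 W
  P_R4 = (0.1417 - 0)²/4.3 = 0.004667 W
  P_R5 = (15 - 0.143)²/56000 = 0.003942 W
  P_R6 = (0.926 - 0.1417)²/24 = 0.02563 W
  P_R7 = (0.9258 - 0)²/18000 = 0.00004761 W
P_total = P_R1 + P_R2 + P_R3 + P_R4 + P_R5 + P_R6 + P_R7 = 0.4949 W

Final answer: 0.4949 W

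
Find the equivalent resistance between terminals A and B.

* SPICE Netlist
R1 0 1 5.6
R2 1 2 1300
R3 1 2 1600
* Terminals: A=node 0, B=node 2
Reduce the network between node 0 (A) and node 2 (B) by series/parallel combination:
  Rp1 = R2 ‖ R3 (parallel, both between nodes 1 and 2) = 1/(1/1300 + 1/1600) = 717.2 Ω
  Rs1 = R1 + Rp1 (series, joined only at node 1) = 5.6 + 717.2 = 722.8 Ω
R_eq = 722.8 Ω

Final answer: 722.8 Ω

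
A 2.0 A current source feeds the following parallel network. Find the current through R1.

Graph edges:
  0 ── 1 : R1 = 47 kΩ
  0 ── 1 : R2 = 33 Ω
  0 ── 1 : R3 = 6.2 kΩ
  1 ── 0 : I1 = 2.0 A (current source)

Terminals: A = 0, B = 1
All resistors sit directly between nodes 0 and 1, so they are in parallel and share one voltage V; the full source current 2 A splits among them.
1/R_par = 1/47000 + 1/33 + 1/6200 = 0.03049 S  =>  R_par = 32.8 Ω
V = I × R_par = 2 × 32.8 = 65.6 V
I_R1 = V/R1 = 65.6/47000 = 0.001396 A

Final answer: 0.001396 A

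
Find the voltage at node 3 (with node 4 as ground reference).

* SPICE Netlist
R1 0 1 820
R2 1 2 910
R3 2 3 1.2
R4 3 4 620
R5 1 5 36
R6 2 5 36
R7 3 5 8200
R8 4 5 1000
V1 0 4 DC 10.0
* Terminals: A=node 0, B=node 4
Nodal analysis, taking node 4 as the 0 V reference.
Source V1 fixes V_0 = 10 V.
KCL at each unknown node (sum of currents leaving = 0; resistances in Ω):
  Node 1: (V_1 - 10)/820 + (V_1 - V_2)/910 + (V_1 - V_5)/36 = 0
  Node 2: (V_2 - V_1)/910 + (V_2 - V_3)/1.2 + (V_2 - V_5)/36 = 0
  Node 3: (V_3 - V_2)/1.2 + (V_3 - 0)/620 + (V_3 - V_5)/8200 = 0
  Node 5: (V_5 - V_1)/36 + (V_5 - V_2)/36 + (V_5 - V_3)/8200 + (V_5 - 0)/1000 = 0
Collecting terms (coefficients in siemens):
  0.0301·V_1 - 0.001099·V_2 - 0.02778·V_5 = 0.0122
  0.8622·V_2 - 0.001099·V_1 - 0.8333·V_3 - 0.02778·V_5 = 0
  0.8351·V_3 - 0.8333·V_2 - 0.000122·V_5 = 0
  0.05668·V_5 - 0.02778·V_1 - 0.02778·V_2 - 0.000122·V_3 = 0
Solving these 4 simultaneous equations (Gaussian elimination) gives:
  V_1 = 3.435 V, V_2 = 3.007 V, V_3 = 3.002 V, V_5 = 3.164 V
The requested potential is V_3 = 3.002 V.

Final answer: V_3 = 3.002 V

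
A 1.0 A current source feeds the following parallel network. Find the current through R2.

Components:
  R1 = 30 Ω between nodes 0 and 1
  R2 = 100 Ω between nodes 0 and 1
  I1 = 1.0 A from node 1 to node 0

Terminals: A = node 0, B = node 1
All resistors sit directly between nodes 0 and 1, so they are in parallel and share one voltage V; the full source current 1 A splits among them.
1/R_par = 1/30 + 1/100 = 0.04333 S  =>  R_par = 23.08 Ω
V = I × R_par = 1 × 23.08 = 23.08 V
I_R2 = V/R2 = 23.08/100 = 0.2308 A

Final answer: 0.2308 A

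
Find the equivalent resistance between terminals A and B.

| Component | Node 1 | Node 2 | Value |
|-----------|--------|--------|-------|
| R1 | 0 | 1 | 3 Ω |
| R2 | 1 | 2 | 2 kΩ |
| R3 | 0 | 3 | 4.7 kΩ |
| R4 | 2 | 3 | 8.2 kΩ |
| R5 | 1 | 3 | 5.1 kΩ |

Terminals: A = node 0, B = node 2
The network is not a plain series/parallel combination. Inject a 1 A test current into terminal A (node 0) and return it from terminal B (node 2); then R_eq = V_A / (1 A).
Nodal analysis, taking node 2 as the 0 V reference.
Current source I_test pushes 1 A into node 0 and draws it out of node 2.
KCL at each unknown node (sum of currents leaving = 0; resistances in Ω):
  Node 0: (V_0 - V_1)/3 + (V_0 - V_3)/4700 - 1 = 0
  Node 1: (V_1 - V_0)/3 + (V_1 - 0)/2000 + (V_1 - V_3)/5100 = 0
  Node 3: (V_3 - V_0)/4700 + (V_3 - V_1)/5100 + (V_3 - 0)/8200 = 0
Collecting terms (coefficients in siemens):
  0.3335·V_0 - 0.3333·V_1 - 0.0002128·V_3 = 1
  0.334·V_1 - 0.3333·V_0 - 0.0001961·V_3 = 0
  0.0005308·V_3 - 0.0002128·V_0 - 0.0001961·V_1 = 0
Solving these 3 simultaneous equations (Gaussian elimination) gives:
  V_0 = 1686 V, V_1 = 1683 V, V_3 = 1298 V
R_eq = V_0 / 1 A = 1686 Ω = 1.686 kΩ

Final answer: 1.686 kΩ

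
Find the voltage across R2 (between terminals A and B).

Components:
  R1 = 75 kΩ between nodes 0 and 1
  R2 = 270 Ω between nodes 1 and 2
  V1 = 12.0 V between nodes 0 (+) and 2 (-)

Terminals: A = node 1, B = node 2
R1 and R2 are in series across V1 (node 0 → node 1 → node 2), and the output A–B is taken across R2, so this is a voltage divider.
Series current: I = V1/(R1 + R2) = 12/(75000 + 270) = 12/75270 = 0.0001594 A
V_R2 = I × R2 = V1 × R2/(R1 + R2) = 12 × 270/75270 = 0.04305 V

Final answer: 0.04305 V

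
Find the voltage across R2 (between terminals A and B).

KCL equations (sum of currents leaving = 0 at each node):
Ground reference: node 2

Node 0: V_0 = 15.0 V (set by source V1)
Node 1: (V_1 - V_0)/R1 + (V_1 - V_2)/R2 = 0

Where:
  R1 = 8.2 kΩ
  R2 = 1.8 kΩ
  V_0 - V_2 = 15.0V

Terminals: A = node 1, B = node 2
R1 and R2 are in series across V1 (node 0 → node 1 → node 2), and the output A–B is taken across R2, so this is a voltage divider.
Series current: I = V1/(R1 + R2) = 15/(8200 + 1800) = 15/10000 = 0.0015 A
V_R2 = I × R2 = V1 × R2/(R1 + R2) = 15 × 1800/10000 = 2.7 V

Final answer: 2.7 V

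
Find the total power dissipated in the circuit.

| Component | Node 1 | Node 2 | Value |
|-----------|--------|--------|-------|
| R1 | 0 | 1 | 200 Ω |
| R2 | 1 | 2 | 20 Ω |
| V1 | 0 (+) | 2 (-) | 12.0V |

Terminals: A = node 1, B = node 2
Nodal analysis, taking node 2 as the 0 V reference.
Source V1 fixes V_0 = 12 V.
KCL at each unknown node (sum of currents leaving = 0; resistances in Ω):
  Node 1: (V_1 - 12)/200 + (V_1 - 0)/20 = 0
Collecting terms: 0.055 × V_1 = 0.06  =>  V_1 = 1.091 V
Power in each resistor, P = (ΔV)²/R:
  P_R1 = (12 - 1.091)²/200 = 0.595 W
  P_R2 = (1.091 - 0)²/20 = 0.0595 W
P_total = P_R1 + P_R2 = 0.6545 W

Final answer: 0.6545 W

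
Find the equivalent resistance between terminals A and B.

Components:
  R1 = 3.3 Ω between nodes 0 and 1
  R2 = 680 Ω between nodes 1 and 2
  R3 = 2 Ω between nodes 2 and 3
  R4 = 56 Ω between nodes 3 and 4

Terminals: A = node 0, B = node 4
Reduce the network between node 0 (A) and node 4 (B) by series/parallel combination:
  Rs1 = R1 + R2 (series, joined only at node 1) = 3.3 + 680 = 683.3 Ω
  Rs2 = R3 + Rs1 (series, joined only at node 2) = 2 + 683.3 = 685.3 Ω
  Rs3 = R4 + Rs2 (series, joined only at node 3) = 56 + 685.3 = 741.3 Ω
R_eq = 741.3 Ω

Final answer: 741.3 Ω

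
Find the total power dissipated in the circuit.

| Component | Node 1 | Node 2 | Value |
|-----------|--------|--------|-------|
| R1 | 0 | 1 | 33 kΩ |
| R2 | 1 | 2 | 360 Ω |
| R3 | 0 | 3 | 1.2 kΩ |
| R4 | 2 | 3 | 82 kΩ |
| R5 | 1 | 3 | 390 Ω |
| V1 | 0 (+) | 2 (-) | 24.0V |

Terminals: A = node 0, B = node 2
Nodal analysis, taking node 2 as the 0 V reference.
Source V1 fixes V_0 = 24 V.
KCL at each unknown node (sum of currents leaving = 0; resistances in Ω):
  Node 1: (V_1 - 24)/33000 + (V_1 - 0)/360 + (V_1 - V_3)/390 = 0
  Node 3: (V_3 - 24)/1200 + (V_3 - 0)/82000 + (V_3 - V_1)/390 = 0
Collecting terms (coefficients in siemens):
  0.005372·V_1 - 0.002564·V_3 = 0.0007273
  0.00341·V_3 - 0.002564·V_1 = 0.02
Determinant D = (0.005372)(0.00341) - (-0.002564)(-0.002564) = 0.00001174
V_1 = [(0.0007273)(0.00341) - (-0.002564)(0.02)]/D = 4.578 V
V_3 = [(0.005372)(0.02) - (0.0007273)(-0.002564)]/D = 9.309 V
Power in each resistor, P = (ΔV)²/R:
  P_R1 = (24 - 4.578)²/33000 = 0.01143 W
  P_R2 = (4.578 - 0)²/360 = 0.05823 W
  P_R3 = (24 - 9.309)²/1200 = 0.1799 W
  P_R4 = (0 - 9.309)²/82000 = 0.001057 W
  P_R5 = (4.578 - 9.309)²/390 = 0.05738 W
P_total = P_R1 + P_R2 + P_R3 + P_R4 + P_R5 = 0.3079 W

Final answer: 0.3079 W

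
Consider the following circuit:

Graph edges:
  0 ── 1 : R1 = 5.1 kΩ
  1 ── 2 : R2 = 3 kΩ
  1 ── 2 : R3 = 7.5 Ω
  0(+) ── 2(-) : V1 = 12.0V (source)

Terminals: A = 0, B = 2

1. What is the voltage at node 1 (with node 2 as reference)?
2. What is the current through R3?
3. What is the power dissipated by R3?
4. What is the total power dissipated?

Nodal analysis, taking node 2 as the 0 V reference.
Source V1 fixes V_0 = 12 V.
KCL at each unknown node (sum of currents leaving = 0; resistances in Ω):
  Node 1: (V_1 - 12)/5100 + (V_1 - 0)/3000 + (V_1 - 0)/7.5 = 0
Collecting terms: 0.1339 × V_1 = 0.002353  =>  V_1 = 0.01758 V
Part 1:
  Read off the nodal solution: V_1 = 0.01758 V
Part 2:
  I_R3 = (V_1 - V_2)/R3 = (0.01758 - 0)/7.5 = 0.002344 A
  Magnitude: I_R3 = 0.002344 A
Part 3:
  I_R3 = (V_1 - V_2)/R3 = (0.01758 - 0)/7.5 = 0.002344 A
  P_R3 = I_R3² × R3 = (0.002344)² × 7.5 = 0.00004119 W
Part 4:
  Power in each resistor, P = (ΔV)²/R:
    P_R1 = (12 - 0.01758)²/5100 = 0.02815 W
    P_R2 = (0.01758 - 0)²/3000 = 0.000000103 W
    P_R3 = (0.01758 - 0)²/7.5 = 0.00004119 W
  P_total = P_R1 + P_R2 + P_R3 = 0.02819 W

Final answers:
1. V_1 = 0.01758 V
2. I_R3 = 0.002344 A
3. P_R3 = 4.119e-05 W
4. P_total = 0.02819 W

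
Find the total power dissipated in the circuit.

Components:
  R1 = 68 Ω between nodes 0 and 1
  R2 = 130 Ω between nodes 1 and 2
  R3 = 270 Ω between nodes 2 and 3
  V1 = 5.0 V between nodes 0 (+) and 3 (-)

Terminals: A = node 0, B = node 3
Nodal analysis, taking node 3 as the 0 V reference.
Source V1 fixes V_0 = 5 V.
KCL at each unknown node (sum of currents leaving = 0; resistances in Ω):
  Node 1: (V_1 - 5)/68 + (V_1 - V_2)/130 = 0
  Node 2: (V_2 - V_1)/130 + (V_2 - 0)/270 = 0
Collecting terms (coefficients in siemens):
  0.0224·V_1 - 0.007692·V_2 = 0.07353
  0.0114·V_2 - 0.007692·V_1 = 0
Determinant D = (0.0224)(0.0114) - (-0.007692)(-0.007692) = 0.0001961
V_1 = [(0.07353)(0.0114) - (-0.007692)(0)]/D = 4.274 V
V_2 = [(0.0224)(0) - (0.07353)(-0.007692)]/D = 2.885 V
Power in each resistor, P = (ΔV)²/R:
  P_R1 = (5 - 4.274)²/68 = 0.007762 W
  P_R2 = (4.274 - 2.885)²/130 = 0.01484 W
  P_R3 = (2.885 - 0)²/270 = 0.03082 W
P_total = P_R1 + P_R2 + P_R3 = 0.05342 W

Final answer: 0.05342 W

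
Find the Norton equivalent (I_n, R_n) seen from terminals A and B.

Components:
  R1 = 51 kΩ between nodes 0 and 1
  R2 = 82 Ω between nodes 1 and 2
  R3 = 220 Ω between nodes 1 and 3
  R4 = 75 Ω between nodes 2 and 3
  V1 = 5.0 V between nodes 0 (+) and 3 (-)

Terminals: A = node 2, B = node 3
Find the Thévenin equivalent first; then I_n = V_th/R_th and R_n = R_th.
Step 1 — V_th is the open-circuit voltage V_A - V_B (nothing connected across the terminals).
Nodal analysis, taking node 3 as the 0 V reference.
Source V1 fixes V_0 = 5 V.
KCL at each unknown node (sum of currents leaving = 0; resistances in Ω):
  Node 1: (V_1 - 5)/51000 + (V_1 - V_2)/82 + (V_1 - 0)/220 = 0
  Node 2: (V_2 - V_1)/82 + (V_2 - 0)/75 = 0
Collecting terms (coefficients in siemens):
  0.01676·V_1 - 0.0122·V_2 = 0.00009804
  0.02553·V_2 - 0.0122·V_1 = 0
Determinant D = (0.01676)(0.02553) - (-0.0122)(-0.0122) = 0.0002791
V_1 = [(0.00009804)(0.02553) - (-0.0122)(0)]/D = 0.008966 V
V_2 = [(0.01676)(0) - (0.00009804)(-0.0122)]/D = 0.004283 V
V_th = V_2 - V_3 = 0.004283 - 0 = 0.004283 V
Step 2 — R_th: zero the source — replace V1 by a short circuit (node 3 merges into node 0) — and find the resistance seen between A (node 2) and B (node 0).
Reduce the network between node 2 (A) and node 0 (B) by series/parallel combination:
  Rp1 = R1 ‖ R3 (parallel, both between nodes 0 and 1) = 1/(1/51000 + 1/220) = 219.1 Ω
  Rs1 = R2 + Rp1 (series, joined only at node 1) = 82 + 219.1 = 301.1 Ω
  Rp2 = R4 ‖ Rs1 (parallel, both between nodes 0 and 2) = 1/(1/75 + 1/301.1) = 60.04 Ω
R_th = 60.04 Ω
I_n = V_th/R_th = 0.004283/60.04 = 0.00007134 A, and R_n = R_th = 60.04 Ω

Final answer: I_n = 7.134e-05 A, R_n = 60.04 Ω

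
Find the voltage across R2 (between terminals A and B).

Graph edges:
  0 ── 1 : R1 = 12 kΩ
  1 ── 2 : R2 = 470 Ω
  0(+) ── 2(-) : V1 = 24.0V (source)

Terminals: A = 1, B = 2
R1 and R2 are in series across V1 (node 0 → node 1 → node 2), and the output A–B is taken across R2, so this is a voltage divider.
Series current: I = V1/(R1 + R2) = 24/(12000 + 470) = 24/12470 = 0.001925 A
V_R2 = I × R2 = V1 × R2/(R1 + R2) = 24 × 470/12470 = 0.9046 V

Final answer: 0.9046 V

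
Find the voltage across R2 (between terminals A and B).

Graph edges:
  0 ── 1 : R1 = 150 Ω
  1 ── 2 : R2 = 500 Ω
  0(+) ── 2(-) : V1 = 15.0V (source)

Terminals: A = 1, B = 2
R1 and R2 are in series across V1 (node 0 → node 1 → node 2), and the output A–B is taken across R2, so this is a voltage divider.
Series current: I = V1/(R1 + R2) = 15/(150 + 500) = 15/650 = 0.02308 A
V_R2 = I × R2 = V1 × R2/(R1 + R2) = 15 × 500/650 = 11.54 V

Final answer: 11.54 V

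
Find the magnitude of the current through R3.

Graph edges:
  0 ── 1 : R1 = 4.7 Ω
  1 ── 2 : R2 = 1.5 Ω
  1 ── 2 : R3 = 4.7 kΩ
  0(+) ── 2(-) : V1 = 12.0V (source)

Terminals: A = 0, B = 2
Nodal analysis, taking node 2 as the 0 V reference.
Source V1 fixes V_0 = 12 V.
KCL at each unknown node (sum of currents leaving = 0; resistances in Ω):
  Node 1: (V_1 - 12)/4.7 + (V_1 - 0)/1.5 + (V_1 - 0)/4700 = 0
Collecting terms: 0.8796 × V_1 = 2.553  =>  V_1 = 2.903 V
I_R3 = (V_1 - V_2)/R3 = (2.903 - 0)/4700 = 0.0006176 A
|I_R3| = 0.0006176 A

Final answer: |I_R3| = 0.0006176 A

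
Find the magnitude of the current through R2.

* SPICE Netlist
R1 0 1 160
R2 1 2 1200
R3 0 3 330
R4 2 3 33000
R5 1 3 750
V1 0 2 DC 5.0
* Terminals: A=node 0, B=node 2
Nodal analysis, taking node 2 as the 0 V reference.
Source V1 fixes V_0 = 5 V.
KCL at each unknown node (sum of currents leaving = 0; resistances in Ω):
  Node 1: (V_1 - 5)/160 + (V_1 - 0)/1200 + (V_1 - V_3)/750 = 0
  Node 3: (V_3 - 5)/330 + (V_3 - 0)/33000 + (V_3 - V_1)/750 = 0
Collecting terms (coefficients in siemens):
  0.008417·V_1 - 0.001333·V_3 = 0.03125
  0.004394·V_3 - 0.001333·V_1 = 0.01515
Determinant D = (0.008417)(0.004394) - (-0.001333)(-0.001333) = 0.0000352
V_1 = [(0.03125)(0.004394) - (-0.001333)(0.01515)]/D = 4.474 V
V_3 = [(0.008417)(0.01515) - (0.03125)(-0.001333)]/D = 4.806 V
I_R2 = (V_1 - V_2)/R2 = (4.474 - 0)/1200 = 0.003729 A
|I_R2| = 0.003729 A

Final answer: |I_R2| = 0.003729 A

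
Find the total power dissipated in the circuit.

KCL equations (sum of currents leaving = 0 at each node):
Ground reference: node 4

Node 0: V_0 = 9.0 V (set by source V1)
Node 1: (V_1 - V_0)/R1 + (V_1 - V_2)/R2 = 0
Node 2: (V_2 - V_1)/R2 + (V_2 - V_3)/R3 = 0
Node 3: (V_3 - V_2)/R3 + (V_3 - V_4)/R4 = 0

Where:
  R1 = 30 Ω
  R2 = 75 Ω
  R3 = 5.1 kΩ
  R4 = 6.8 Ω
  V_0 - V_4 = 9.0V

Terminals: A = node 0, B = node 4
Nodal analysis, taking node 4 as the 0 V reference.
Source V1 fixes V_0 = 9 V.
KCL at each unknown node (sum of currents leaving = 0; resistances in Ω):
  Node 1: (V_1 - 9)/30 + (V_1 - V_2)/75 = 0
  Node 2: (V_2 - V_1)/75 + (V_2 - V_3)/5100 = 0
  Node 3: (V_3 - V_2)/5100 + (V_3 - 0)/6.8 = 0
Collecting terms (coefficients in siemens):
  0.04667·V_1 - 0.01333·V_2 = 0.3
  0.01353·V_2 - 0.01333·V_1 - 0.0001961·V_3 = 0
  0.1473·V_3 - 0.0001961·V_2 = 0
Solving these 3 simultaneous equations (Gaussian elimination) gives:
  V_1 = 8.948 V, V_2 = 8.819 V, V_3 = 0.01174 V
Power in each resistor, P = (ΔV)²/R:
  P_R1 = (9 - 8.948)²/30 = 0.00008946 W
  P_R2 = (8.948 - 8.819)²/75 = 0.0002237 W
  P_R3 = (8.819 - 0.01174)²/5100 = 0.01521 W
  P_R4 = (0.01174 - 0)²/6.8 = 0.00002028 W
P_total = P_R1 + P_R2 + P_R3 + P_R4 = 0.01554 W

Final answer: 0.01554 W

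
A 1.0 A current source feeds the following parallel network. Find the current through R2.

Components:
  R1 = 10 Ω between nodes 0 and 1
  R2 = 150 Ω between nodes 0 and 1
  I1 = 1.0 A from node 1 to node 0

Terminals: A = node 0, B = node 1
All resistors sit directly between nodes 0 and 1, so they are in parallel and share one voltage V; the full source current 1 A splits among them.
1/R_par = 1/10 + 1/150 = 0.1067 S  =>  R_par = 9.375 Ω
V = I × R_par = 1 × 9.375 = 9.375 V
I_R2 = V/R2 = 9.375/150 = 0.0625 A

Final answer: 0.0625 A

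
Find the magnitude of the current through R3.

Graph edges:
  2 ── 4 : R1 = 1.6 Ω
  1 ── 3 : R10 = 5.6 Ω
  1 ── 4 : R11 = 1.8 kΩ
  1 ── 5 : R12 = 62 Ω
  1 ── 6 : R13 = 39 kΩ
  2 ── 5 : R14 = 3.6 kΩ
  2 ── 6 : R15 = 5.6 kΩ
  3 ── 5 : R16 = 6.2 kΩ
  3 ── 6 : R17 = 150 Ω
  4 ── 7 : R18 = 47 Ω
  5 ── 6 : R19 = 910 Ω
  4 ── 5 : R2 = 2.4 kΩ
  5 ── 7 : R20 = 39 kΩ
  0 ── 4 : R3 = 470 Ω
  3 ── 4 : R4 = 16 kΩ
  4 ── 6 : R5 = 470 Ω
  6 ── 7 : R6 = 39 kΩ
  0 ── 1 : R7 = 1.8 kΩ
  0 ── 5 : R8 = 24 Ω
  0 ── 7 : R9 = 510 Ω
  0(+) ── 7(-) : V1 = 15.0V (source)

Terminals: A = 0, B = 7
Nodal analysis, taking node 7 as the 0 V reference.
Source V1 fixes V_0 = 15 V.
KCL at each unknown node (sum of currents leaving = 0; resistances in Ω):
  Node 1: (V_1 - 15)/1800 + (V_1 - V_3)/5.6 + (V_1 - V_4)/1800 + (V_1 - V_5)/62 + (V_1 - V_6)/39000 = 0
  Node 2: (V_2 - V_4)/1.6 + (V_2 - V_5)/3600 + (V_2 - V_6)/5600 = 0
  Node 3: (V_3 - V_4)/16000 + (V_3 - V_1)/5.6 + (V_3 - V_5)/6200 + (V_3 - V_6)/150 = 0
  Node 4: (V_4 - V_2)/1.6 + (V_4 - V_5)/2400 + (V_4 - 15)/470 + (V_4 - V_3)/16000 + (V_4 - V_6)/470 + (V_4 - V_1)/1800 + (V_4 - 0)/47 = 0
  Node 5: (V_5 - V_4)/2400 + (V_5 - 15)/24 + (V_5 - V_1)/62 + (V_5 - V_2)/3600 + (V_5 - V_3)/6200 + (V_5 - V_6)/910 + (V_5 - 0)/39000 = 0
  Node 6: (V_6 - V_4)/470 + (V_6 - 0)/39000 + (V_6 - V_1)/39000 + (V_6 - V_2)/5600 + (V_6 - V_3)/150 + (V_6 - V_5)/910 = 0
Collecting terms (coefficients in siemens):
  0.1958·V_1 - 0.1786·V_3 - 0.0005556·V_4 - 0.01613·V_5 - 0.00002564·V_6 = 0.008333
  0.6255·V_2 - 0.625·V_4 - 0.0002778·V_5 - 0.0001786·V_6 = 0
  0.1855·V_3 - 0.1786·V_1 - 0.0000625·V_4 - 0.0001613·V_5 - 0.006667·V_6 = 0
  0.6516·V_4 - 0.0005556·V_1 - 0.625·V_2 - 0.0000625·V_3 - 0.0004167·V_5 - 0.002128·V_6 = 0.03191
  0.05978·V_5 - 0.01613·V_1 - 0.0002778·V_2 - 0.0001613·V_3 - 0.0004167·V_4 - 0.001099·V_6 = 0.625
  0.01012·V_6 - 0.00002564·V_1 - 0.0001786·V_2 - 0.006667·V_3 - 0.002128·V_4 - 0.001099·V_5 = 0
Solving these 6 simultaneous equations (Gaussian elimination) gives:
  V_1 = 13 V, V_2 = 2.765 V, V_3 = 12.92 V, V_4 = 2.758 V
  V_5 = 14.23 V, V_6 = 10.71 V
I_R3 = (V_0 - V_4)/R3 = (15 - 2.758)/470 = 0.02605 A
|I_R3| = 0.02605 A

Final answer: |I_R3| = 0.02605 A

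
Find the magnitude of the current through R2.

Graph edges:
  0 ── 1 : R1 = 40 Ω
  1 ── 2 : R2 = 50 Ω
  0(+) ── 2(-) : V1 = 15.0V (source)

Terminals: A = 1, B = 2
Nodal analysis, taking node 2 as the 0 V reference.
Source V1 fixes V_0 = 15 V.
KCL at each unknown node (sum of currents leaving = 0; resistances in Ω):
  Node 1: (V_1 - 15)/40 + (V_1 - 0)/50 = 0
Collecting terms: 0.045 × V_1 = 0.375  =>  V_1 = 8.333 V
I_R2 = (V_1 - V_2)/R2 = (8.333 - 0)/50 = 0.1667 A
|I_R2| = 0.1667 A

Final answer: |I_R2| = 0.1667 A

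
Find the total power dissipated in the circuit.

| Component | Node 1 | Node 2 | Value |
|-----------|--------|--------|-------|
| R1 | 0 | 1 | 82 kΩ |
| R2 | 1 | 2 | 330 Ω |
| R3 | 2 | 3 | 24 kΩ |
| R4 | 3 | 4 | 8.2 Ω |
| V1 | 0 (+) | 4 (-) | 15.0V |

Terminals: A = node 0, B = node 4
Nodal analysis, taking node 4 as the 0 V reference.
Source V1 fixes V_0 = 15 V.
KCL at each unknown node (sum of currents leaving = 0; resistances in Ω):
  Node 1: (V_1 - 15)/82000 + (V_1 - V_2)/330 = 0
  Node 2: (V_2 - V_1)/330 + (V_2 - V_3)/24000 = 0
  Node 3: (V_3 - V_2)/24000 + (V_3 - 0)/8.2 = 0
Collecting terms (coefficients in siemens):
  0.003042·V_1 - 0.00303·V_2 = 0.0001829
  0.003072·V_2 - 0.00303·V_1 - 0.00004167·V_3 = 0
  0.122·V_3 - 0.00004167·V_2 = 0
Solving these 3 simultaneous equations (Gaussian elimination) gives:
  V_1 = 3.433 V, V_2 = 3.387 V, V_3 = 0.001157 V
Power in each resistor, P = (ΔV)²/R:
  P_R1 = (15 - 3.433)²/82000 = 0.001632 W
  P_R2 = (3.433 - 3.387)²/330 = 0.000006566 W
  P_R3 = (3.387 - 0.001157)²/24000 = 0.0004775 W
  P_R4 = (0.001157 - 0)²/8.2 = 0.0000001632 W
P_total = P_R1 + P_R2 + P_R3 + P_R4 = 0.002116 W

Final answer: 0.002116 W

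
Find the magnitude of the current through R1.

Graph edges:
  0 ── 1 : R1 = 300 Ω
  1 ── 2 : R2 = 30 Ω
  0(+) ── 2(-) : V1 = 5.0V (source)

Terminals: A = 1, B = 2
Nodal analysis, taking node 2 as the 0 V reference.
Source V1 fixes V_0 = 5 V.
KCL at each unknown node (sum of currents leaving = 0; resistances in Ω):
  Node 1: (V_1 - 5)/300 + (V_1 - 0)/30 = 0
Collecting terms: 0.03667 × V_1 = 0.01667  =>  V_1 = 0.4545 V
I_R1 = (V_0 - V_1)/R1 = (5 - 0.4545)/300 = 0.01515 A
|I_R1| = 0.01515 A

Final answer: |I_R1| = 0.01515 A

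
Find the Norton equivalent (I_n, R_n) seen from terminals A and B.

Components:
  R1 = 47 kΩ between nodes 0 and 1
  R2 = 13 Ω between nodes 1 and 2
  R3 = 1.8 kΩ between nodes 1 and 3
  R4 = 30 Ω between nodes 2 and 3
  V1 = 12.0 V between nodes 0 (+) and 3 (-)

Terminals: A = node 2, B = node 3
Find the Thévenin equivalent first; then I_n = V_th/R_th and R_n = R_th.
Step 1 — V_th is the open-circuit voltage V_A - V_B (nothing connected across the terminals).
Nodal analysis, taking node 3 as the 0 V reference.
Source V1 fixes V_0 = 12 V.
KCL at each unknown node (sum of currents leaving = 0; resistances in Ω):
  Node 1: (V_1 - 12)/47000 + (V_1 - V_2)/13 + (V_1 - 0)/1800 = 0
  Node 2: (V_2 - V_1)/13 + (V_2 - 0)/30 = 0
Collecting terms (coefficients in siemens):
  0.0775·V_1 - 0.07692·V_2 = 0.0002553
  0.1103·V_2 - 0.07692·V_1 = 0
Determinant D = (0.0775)(0.1103) - (-0.07692)(-0.07692) = 0.002628
V_1 = [(0.0002553)(0.1103) - (-0.07692)(0)]/D = 0.01071 V
V_2 = [(0.0775)(0) - (0.0002553)(-0.07692)]/D = 0.007474 V
V_th = V_2 - V_3 = 0.007474 - 0 = 0.007474 V
Step 2 — R_th: zero the source — replace V1 by a short circuit (node 3 merges into node 0) — and find the resistance seen between A (node 2) and B (node 0).
Reduce the network between node 2 (A) and node 0 (B) by series/parallel combination:
  Rp1 = R1 ‖ R3 (parallel, both between nodes 0 and 1) = 1/(1/47000 + 1/1800) = 1734 Ω
  Rs1 = R2 + Rp1 (series, joined only at node 1) = 13 + 1734 = 1747 Ω
  Rp2 = R4 ‖ Rs1 (parallel, both between nodes 0 and 2) = 1/(1/30 + 1/1747) = 29.49 Ω
R_th = 29.49 Ω
I_n = V_th/R_th = 0.007474/29.49 = 0.0002534 A, and R_n = R_th = 29.49 Ω

Final answer: I_n = 0.0002534 A, R_n = 29.49 Ω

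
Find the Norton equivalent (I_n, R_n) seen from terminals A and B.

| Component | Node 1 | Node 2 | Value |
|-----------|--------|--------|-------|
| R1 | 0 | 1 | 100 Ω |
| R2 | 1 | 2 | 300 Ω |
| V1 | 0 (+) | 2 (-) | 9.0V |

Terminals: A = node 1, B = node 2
Find the Thévenin equivalent first; then I_n = V_th/R_th and R_n = R_th.
Step 1 — V_th is the open-circuit voltage V_A - V_B (nothing connected across the terminals).
Nodal analysis, taking node 2 as the 0 V reference.
Source V1 fixes V_0 = 9 V.
KCL at each unknown node (sum of currents leaving = 0; resistances in Ω):
  Node 1: (V_1 - 9)/100 + (V_1 - 0)/300 = 0
Collecting terms: 0.01333 × V_1 = 0.09  =>  V_1 = 6.75 V
V_th = V_1 - V_2 = 6.75 - 0 = 6.75 V
Step 2 — R_th: zero the source — replace V1 by a short circuit (node 2 merges into node 0) — and find the resistance seen between A (node 1) and B (node 0).
Reduce the network between node 1 (A) and node 0 (B) by series/parallel combination:
  Rp1 = R1 ‖ R2 (parallel, both between nodes 0 and 1) = 1/(1/100 + 1/300) = 75 Ω
R_th = 75 Ω
I_n = V_th/R_th = 6.75/75 = 0.09 A, and R_n = R_th = 75 Ω

Final answer: I_n = 0.09 A, R_n = 75 Ω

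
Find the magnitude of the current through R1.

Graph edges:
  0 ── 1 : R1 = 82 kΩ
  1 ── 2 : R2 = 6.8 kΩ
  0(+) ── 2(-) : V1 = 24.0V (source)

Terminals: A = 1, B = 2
Nodal analysis, taking node 2 as the 0 V reference.
Source V1 fixes V_0 = 24 V.
KCL at each unknown node (sum of currents leaving = 0; resistances in Ω):
  Node 1: (V_1 - 24)/82000 + (V_1 - 0)/6800 = 0
Collecting terms: 0.0001593 × V_1 = 0.0002927  =>  V_1 = 1.838 V
I_R1 = (V_0 - V_1)/R1 = (24 - 1.838)/82000 = 0.0002703 A
|I_R1| = 0.0002703 A

Final answer: |I_R1| = 0.0002703 A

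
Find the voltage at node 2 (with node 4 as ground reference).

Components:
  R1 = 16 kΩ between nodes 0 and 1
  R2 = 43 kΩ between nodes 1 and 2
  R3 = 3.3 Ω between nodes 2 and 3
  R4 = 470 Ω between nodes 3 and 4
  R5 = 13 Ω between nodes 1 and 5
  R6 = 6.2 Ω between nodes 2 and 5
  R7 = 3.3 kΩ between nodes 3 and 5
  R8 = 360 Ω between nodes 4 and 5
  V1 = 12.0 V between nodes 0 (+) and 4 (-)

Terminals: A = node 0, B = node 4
Nodal analysis, taking node 4 as the 0 V reference.
Source V1 fixes V_0 = 12 V.
KCL at each unknown node (sum of currents leaving = 0; resistances in Ω):
  Node 1: (V_1 - 12)/16000 + (V_1 - V_2)/43000 + (V_1 - V_5)/13 = 0
  Node 2: (V_2 - V_1)/43000 + (V_2 - V_3)/3.3 + (V_2 - V_5)/6.2 = 0
  Node 3: (V_3 - V_2)/3.3 + (V_3 - 0)/470 + (V_3 - V_5)/3300 = 0
  Node 5: (V_5 - V_1)/13 + (V_5 - V_2)/6.2 + (V_5 - V_3)/3300 + (V_5 - 0)/360 = 0
Collecting terms (coefficients in siemens):
  0.07701·V_1 - 0.00002326·V_2 - 0.07692·V_5 = 0.00075
  0.4643·V_2 - 0.00002326·V_1 - 0.303·V_3 - 0.1613·V_5 = 0
  0.3055·V_3 - 0.303·V_2 - 0.000303·V_5 = 0
  0.2413·V_5 - 0.07692·V_1 - 0.1613·V_2 - 0.000303·V_3 = 0
Solving these 4 simultaneous equations (Gaussian elimination) gives:
  V_1 = 0.1617 V, V_2 = 0.1502 V, V_3 = 0.1491 V, V_5 = 0.1521 V
The requested potential is V_2 = 0.1502 V.

Final answer: V_2 = 0.1502 V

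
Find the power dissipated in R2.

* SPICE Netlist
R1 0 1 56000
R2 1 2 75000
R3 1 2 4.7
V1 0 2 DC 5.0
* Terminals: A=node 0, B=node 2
Nodal analysis, taking node 2 as the 0 V reference.
Source V1 fixes V_0 = 5 V.
KCL at each unknown node (sum of currents leaving = 0; resistances in Ω):
  Node 1: (V_1 - 5)/56000 + (V_1 - 0)/75000 + (V_1 - 0)/4.7 = 0
Collecting terms: 0.2128 × V_1 = 0.00008929  =>  V_1 = 0.0004196 V
I_R2 = (V_1 - V_2)/R2 = (0.0004196 - 0)/75000 = 0.000000005594 A
P_R2 = I_R2² × R2 = (0.000000005594)² × 75000 = 0.000000000002347 W

Final answer: 2.347e-12 W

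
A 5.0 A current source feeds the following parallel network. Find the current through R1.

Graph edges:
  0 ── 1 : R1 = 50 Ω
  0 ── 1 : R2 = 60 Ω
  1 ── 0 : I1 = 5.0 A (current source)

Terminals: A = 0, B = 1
All resistors sit directly between nodes 0 and 1, so they are in parallel and share one voltage V; the full source current 5 A splits among them.
1/R_par = 1/50 + 1/60 = 0.03667 S  =>  R_par = 27.27 Ω
V = I × R_par = 5 × 27.27 = 136.4 V
I_R1 = V/R1 = 136.4/50 = 2.727 A

Final answer: 2.727 A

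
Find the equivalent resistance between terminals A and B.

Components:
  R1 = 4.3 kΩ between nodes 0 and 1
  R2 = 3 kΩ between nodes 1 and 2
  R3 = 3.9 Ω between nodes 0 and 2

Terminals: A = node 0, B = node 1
Reduce the network between node 0 (A) and node 1 (B) by series/parallel combination:
  Rs1 = R3 + R2 (series, joined only at node 2) = 3.9 + 3000 = 3004 Ω
  Rp1 = R1 ‖ Rs1 (parallel, both between nodes 0 and 1) = 1/(1/4300 + 1/3004) = 1768 Ω
R_eq = 1.768 kΩ

Final answer: 1.768 kΩ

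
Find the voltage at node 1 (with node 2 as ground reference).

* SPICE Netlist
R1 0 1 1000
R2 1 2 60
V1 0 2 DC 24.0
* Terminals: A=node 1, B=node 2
Nodal analysis, taking node 2 as the 0 V reference.
Source V1 fixes V_0 = 24 V.
KCL at each unknown node (sum of currents leaving = 0; resistances in Ω):
  Node 1: (V_1 - 24)/1000 + (V_1 - 0)/60 = 0
Collecting terms: 0.01767 × V_1 = 0.024  =>  V_1 = 1.358 V
The requested potential is V_1 = 1.358 V.

Final answer: V_1 = 1.358 V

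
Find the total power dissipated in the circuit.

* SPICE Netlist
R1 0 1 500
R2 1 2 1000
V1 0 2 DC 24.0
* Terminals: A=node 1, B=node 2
Nodal analysis, taking node 2 as the 0 V reference.
Source V1 fixes V_0 = 24 V.
KCL at each unknown node (sum of currents leaving = 0; resistances in Ω):
  Node 1: (V_1 - 24)/500 + (V_1 - 0)/1000 = 0
Collecting terms: 0.003 × V_1 = 0.048  =>  V_1 = 16 V
Power in each resistor, P = (ΔV)²/R:
  P_R1 = (24 - 16)²/500 = 0.128 W
  P_R2 = (16 - 0)²/1000 = 0.256 W
P_total = P_R1 + P_R2 = 0.384 W

Final answer: 0.384 W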